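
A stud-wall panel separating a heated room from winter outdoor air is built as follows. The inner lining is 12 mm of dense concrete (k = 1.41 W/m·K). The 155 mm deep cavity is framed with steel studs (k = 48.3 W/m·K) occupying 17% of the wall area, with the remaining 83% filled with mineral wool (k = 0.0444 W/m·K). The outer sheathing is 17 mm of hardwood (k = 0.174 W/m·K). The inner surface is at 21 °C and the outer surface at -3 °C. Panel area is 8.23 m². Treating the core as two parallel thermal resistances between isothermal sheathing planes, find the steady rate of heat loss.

Q ≈ 1580 W

Sheathing layers in series; stud and cavity paths in parallel between them.
R_inner = 0.012/(1.41×8.23) = 0.001034 K/W
R_stud  = 0.155/(48.3×0.17×8.23) = 0.002294 K/W
R_cav   = 0.155/(0.0444×0.83×8.23) = 0.5111 K/W
1/R_core = 1/R_stud + 1/R_cav → R_core = 0.002283 K/W
R_outer = 0.017/(0.174×8.23) = 0.01187 K/W
R_total = 0.01519 K/W
Q = ΔT/R_total = 24/0.01519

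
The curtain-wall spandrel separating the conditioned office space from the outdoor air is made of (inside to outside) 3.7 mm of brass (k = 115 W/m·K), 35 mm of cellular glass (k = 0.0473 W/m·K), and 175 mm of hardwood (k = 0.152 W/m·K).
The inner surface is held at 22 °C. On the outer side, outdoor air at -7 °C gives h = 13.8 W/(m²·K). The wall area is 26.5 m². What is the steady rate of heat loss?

Q ≈ 391 W

Treating each layer as a thermal resistance in series:
R_brass = L/(kA) = 0.0037/(115×26.5) = 1.214×10^-6 K/W
R_cellular glass = L/(kA) = 0.035/(0.0473×26.5) = 0.02792 K/W
R_hardwood = L/(kA) = 0.175/(0.152×26.5) = 0.04345 K/W
R_outer film = 1/(h_o·A) = 1/(13.8×26.5) = 0.002734 K/W
R_total = 0.0741 K/W
Q = ΔT / R_total = 29 / 0.0741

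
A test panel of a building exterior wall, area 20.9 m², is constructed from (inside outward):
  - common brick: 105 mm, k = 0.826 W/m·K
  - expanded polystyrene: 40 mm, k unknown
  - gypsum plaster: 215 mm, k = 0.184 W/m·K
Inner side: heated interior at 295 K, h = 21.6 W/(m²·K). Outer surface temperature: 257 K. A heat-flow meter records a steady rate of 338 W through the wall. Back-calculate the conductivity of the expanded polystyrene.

k ≈ 0.0397 W/(m·K)

Treating each layer as a thermal resistance in series:
R_inner film = 1/(h_i·A) = 1/(21.6×20.9) = 0.002215 K/W
R_common brick = L/(kA) = 0.105/(0.826×20.9) = 0.006082 K/W
R_gypsum plaster = L/(kA) = 0.215/(0.184×20.9) = 0.05591 K/W
Sum of known resistances R_other = 0.06421 K/W
Total R = ΔT/Q = 38/338 = 0.1124 K/W
R_expanded polystyrene = R_total − R_other = 0.04822 K/W
k = L/(R·A) = 0.04/(0.04822×20.9)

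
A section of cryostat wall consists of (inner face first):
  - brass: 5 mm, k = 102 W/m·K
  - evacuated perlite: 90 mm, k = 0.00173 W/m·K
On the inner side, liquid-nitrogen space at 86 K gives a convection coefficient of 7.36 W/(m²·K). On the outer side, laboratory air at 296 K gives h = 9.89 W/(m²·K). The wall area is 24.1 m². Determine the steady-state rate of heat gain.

Q ≈ 96.8 W

Treating each layer as a thermal resistance in series:
R_inner film = 1/(h_i·A) = 1/(7.36×24.1) = 0.005638 K/W
R_brass = L/(kA) = 0.005/(102×24.1) = 2.034×10^-6 K/W
R_evacuated perlite = L/(kA) = 0.09/(0.00173×24.1) = 2.159 K/W
R_outer film = 1/(h_o·A) = 1/(9.89×24.1) = 0.004196 K/W
R_total = 2.168 K/W
Q = ΔT / R_total = 210 / 2.168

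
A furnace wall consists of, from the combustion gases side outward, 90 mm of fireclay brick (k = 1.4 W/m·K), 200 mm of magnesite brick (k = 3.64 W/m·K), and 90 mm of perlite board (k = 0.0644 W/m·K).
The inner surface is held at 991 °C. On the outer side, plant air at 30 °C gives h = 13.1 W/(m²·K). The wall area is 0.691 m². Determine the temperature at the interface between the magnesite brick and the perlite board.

Series thermal resistances:
R_fireclay brick = L/(kA) = 0.09/(1.4×0.691) = 0.09303 K/W
R_magnesite brick = L/(kA) = 0.2/(3.64×0.691) = 0.07952 K/W
R_perlite board = L/(kA) = 0.09/(0.0644×0.691) = 2.022 K/W
R_outer film = 1/(h_o·A) = 1/(13.1×0.691) = 0.1105 K/W
R_total = 2.305 K/W;  Q = ΔT/R_total = 961/2.305 = 416.8 W
T_interface = T_inner − Q·ΣR(inner→interface) = 991 − 417×0.1725

T ≈ 919 °C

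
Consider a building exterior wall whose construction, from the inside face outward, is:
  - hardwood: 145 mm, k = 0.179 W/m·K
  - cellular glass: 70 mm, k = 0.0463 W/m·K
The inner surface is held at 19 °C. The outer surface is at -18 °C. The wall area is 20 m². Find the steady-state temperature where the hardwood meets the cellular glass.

T ≈ 6.09 °C

Treating each layer as a thermal resistance in series:
R_hardwood = L/(kA) = 0.145/(0.179×20) = 0.0405 K/W
R_cellular glass = L/(kA) = 0.07/(0.0463×20) = 0.07559 K/W
R_total = 0.1161 K/W;  Q = ΔT/R_total = 37/0.1161 = 318.7 W
T_interface = T_inner − Q·ΣR(inner→interface) = 19 − 319×0.0405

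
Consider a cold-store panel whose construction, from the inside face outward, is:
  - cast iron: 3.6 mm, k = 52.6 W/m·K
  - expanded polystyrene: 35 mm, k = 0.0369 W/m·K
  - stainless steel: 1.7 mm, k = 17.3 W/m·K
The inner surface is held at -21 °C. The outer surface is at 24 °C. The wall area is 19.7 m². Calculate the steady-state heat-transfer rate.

Treating each layer as a thermal resistance in series:
R_cast iron = L/(kA) = 0.0036/(52.6×19.7) = 3.474×10^-6 K/W
R_expanded polystyrene = L/(kA) = 0.035/(0.0369×19.7) = 0.04815 K/W
R_stainless steel = L/(kA) = 0.0017/(17.3×19.7) = 4.988×10^-6 K/W
R_total = 0.04816 K/W
Q = ΔT / R_total = 45 / 0.04816

Q ≈ 934 W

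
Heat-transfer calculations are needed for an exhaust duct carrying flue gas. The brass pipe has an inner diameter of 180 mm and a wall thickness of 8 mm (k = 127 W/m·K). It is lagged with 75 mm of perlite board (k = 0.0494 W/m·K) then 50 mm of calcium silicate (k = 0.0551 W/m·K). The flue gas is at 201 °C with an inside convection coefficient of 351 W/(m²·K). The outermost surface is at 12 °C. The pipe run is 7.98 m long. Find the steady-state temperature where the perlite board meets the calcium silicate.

T ≈ 65.9 °C

Radial resistances (cylindrical: R_cond = ln(r_o/r_i)/(2πkL), R_conv = 1/(h·2πrL)):
R_inner film = 1/(h_i·2πr₁L) = 1/(351×2π×0.09×7.98) = 6.313×10^-4 K/W
R_brass pipe wall = ln(98/90)/(2π×127×7.98) = 1.337×10^-5 K/W
R_perlite board = ln(173/98)/(2π×0.0494×7.98) = 0.2294 K/W
R_calcium silicate = ln(223/173)/(2π×0.0551×7.98) = 0.0919 K/W
R_total = 0.322 K/W
Q = ΔT/R_total = 189/0.322
Q = 587 W
T_interface = T_inner − Q·ΣR(inner→interface) = 201 − 587×0.2301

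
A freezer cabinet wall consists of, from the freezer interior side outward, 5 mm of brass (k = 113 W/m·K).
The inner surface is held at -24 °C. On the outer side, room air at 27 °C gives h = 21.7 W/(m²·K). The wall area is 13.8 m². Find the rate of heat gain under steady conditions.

Q ≈ 15300 W

Thermal resistances in series:
R_brass = L/(kA) = 0.005/(113×13.8) = 3.206×10^-6 K/W
R_outer film = 1/(h_o·A) = 1/(21.7×13.8) = 0.003339 K/W
R_total = 0.003343 K/W
Q = ΔT / R_total = 51 / 0.003343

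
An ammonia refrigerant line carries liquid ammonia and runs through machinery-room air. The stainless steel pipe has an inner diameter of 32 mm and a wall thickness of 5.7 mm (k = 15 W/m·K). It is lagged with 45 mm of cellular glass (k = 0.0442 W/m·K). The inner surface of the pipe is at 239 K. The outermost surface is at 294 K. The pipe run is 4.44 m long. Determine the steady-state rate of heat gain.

For a radial system each layer contributes R = ln(r_out/r_in)/(2πkL); films add R = 1/(hA).
R_stainless steel pipe wall = ln(21.7/16)/(2π×15×4.44) = 7.282×10^-4 K/W
R_cellular glass = ln(66.7/21.7)/(2π×0.0442×4.44) = 0.9107 K/W
R_total = 0.9114 K/W
Q = ΔT/R_total = 55/0.9114

Q ≈ 60.3 W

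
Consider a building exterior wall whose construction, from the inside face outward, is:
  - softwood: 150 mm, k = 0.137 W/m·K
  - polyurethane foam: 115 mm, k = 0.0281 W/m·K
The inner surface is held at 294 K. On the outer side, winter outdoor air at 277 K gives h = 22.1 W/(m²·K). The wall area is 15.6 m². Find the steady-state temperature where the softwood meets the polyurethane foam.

Using the resistance-network approach (series):
R_softwood = L/(kA) = 0.15/(0.137×15.6) = 0.07019 K/W
R_polyurethane foam = L/(kA) = 0.115/(0.0281×15.6) = 0.2623 K/W
R_outer film = 1/(h_o·A) = 1/(22.1×15.6) = 0.002901 K/W
R_total = 0.3354 K/W;  Q = ΔT/R_total = 17/0.3354 = 50.68 W
T_interface = T_inner − Q·ΣR(inner→interface) = 294 − 50.7×0.07019

T ≈ 290 K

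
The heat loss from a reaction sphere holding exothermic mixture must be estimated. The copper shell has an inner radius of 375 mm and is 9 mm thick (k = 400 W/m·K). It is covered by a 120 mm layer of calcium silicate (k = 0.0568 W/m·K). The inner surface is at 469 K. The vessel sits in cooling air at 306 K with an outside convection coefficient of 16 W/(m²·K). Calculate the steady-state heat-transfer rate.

Q ≈ 184 W

For a spherical shell R = (1/r₁ − 1/r₂)/(4πk); film R = 1/(h·4πr²). In series:
R_copper shell = (1/0.375 − 1/0.384)/(4π×400) = 1.243×10^-5 K/W
R_calcium silicate = (1/0.384 − 1/0.504)/(4π×0.0568) = 0.8687 K/W
R_outer film = 1/(h·4πr_o²) = 1/(16×4π×0.504²) = 0.01958 K/W
R_total = 0.8883 K/W
Q = ΔT/R_total = 163/0.8883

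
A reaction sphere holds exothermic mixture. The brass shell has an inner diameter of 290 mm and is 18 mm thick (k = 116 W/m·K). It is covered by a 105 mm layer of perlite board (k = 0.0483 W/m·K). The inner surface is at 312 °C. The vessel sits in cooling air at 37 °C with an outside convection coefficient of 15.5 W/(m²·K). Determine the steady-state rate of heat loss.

Q ≈ 68.2 W

Each spherical layer contributes R = (1/r_i − 1/r_o)/(4πk):
R_brass shell = (1/0.145 − 1/0.163)/(4π×116) = 5.225×10^-4 K/W
R_perlite board = (1/0.163 − 1/0.268)/(4π×0.0483) = 3.96 K/W
R_outer film = 1/(h·4πr_o²) = 1/(15.5×4π×0.268²) = 0.07148 K/W
R_total = 4.032 K/W
Q = ΔT/R_total = 275/4.032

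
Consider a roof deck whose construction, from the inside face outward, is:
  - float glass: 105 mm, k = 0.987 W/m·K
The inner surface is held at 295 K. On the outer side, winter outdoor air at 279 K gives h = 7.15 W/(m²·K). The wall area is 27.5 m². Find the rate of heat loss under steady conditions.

Q ≈ 1790 W

Model the wall as resistances in series:
R_float glass = L/(kA) = 0.105/(0.987×27.5) = 0.003868 K/W
R_outer film = 1/(h_o·A) = 1/(7.15×27.5) = 0.005086 K/W
R_total = 0.008954 K/W
Q = ΔT / R_total = 16 / 0.008954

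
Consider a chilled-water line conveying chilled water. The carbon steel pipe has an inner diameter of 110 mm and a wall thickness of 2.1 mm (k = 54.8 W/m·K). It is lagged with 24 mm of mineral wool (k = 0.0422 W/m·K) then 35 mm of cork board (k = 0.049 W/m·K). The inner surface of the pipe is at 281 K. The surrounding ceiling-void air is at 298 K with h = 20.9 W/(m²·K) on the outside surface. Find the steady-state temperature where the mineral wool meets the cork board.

Per-layer cylindrical resistances, series-summed:
R_carbon steel pipe wall = ln(57.1/55)/(2π×54.8×1) = 1.088×10^-4 K/W
R_mineral wool = ln(81.1/57.1)/(2π×0.0422×1) = 1.323 K/W
R_cork board = ln(116.1/81.1)/(2π×0.049×1) = 1.165 K/W
R_outer film = 1/(h_o·2πr_oL) = 1/(20.9×2π×0.1161×1) = 0.06559 K/W
R_total = 2.554 K/W
Q = ΔT/R_total = 17/2.554
Q = 6.66 W/m
T_interface = T_inner + Q·ΣR(inner→interface) = 281 + 6.66×1.323

T ≈ 290 K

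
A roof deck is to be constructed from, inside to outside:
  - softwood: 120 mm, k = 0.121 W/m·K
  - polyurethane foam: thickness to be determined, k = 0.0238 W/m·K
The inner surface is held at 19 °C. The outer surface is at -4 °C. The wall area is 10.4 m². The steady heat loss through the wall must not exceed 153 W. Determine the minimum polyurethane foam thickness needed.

L ≈ 13.6 mm

Series thermal resistances:
R_softwood = L/(kA) = 0.12/(0.121×10.4) = 0.09536 K/W
Sum of the known resistances R_other = 0.09536 K/W
Required total resistance R_tot = ΔT/Q_allow = 23/153 = 0.1503 K/W
R_polyurethane foam = R_tot − R_other = 0.05497 K/W
L = R·k·A = 0.05497×0.0238×10.4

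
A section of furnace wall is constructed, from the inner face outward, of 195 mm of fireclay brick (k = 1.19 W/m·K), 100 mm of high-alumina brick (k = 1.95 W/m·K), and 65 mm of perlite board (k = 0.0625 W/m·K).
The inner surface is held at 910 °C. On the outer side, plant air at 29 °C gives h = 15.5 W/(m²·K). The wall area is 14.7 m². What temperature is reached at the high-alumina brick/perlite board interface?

T ≈ 766 °C

Using the resistance-network approach (series):
R_fireclay brick = L/(kA) = 0.195/(1.19×14.7) = 0.01115 K/W
R_high-alumina brick = L/(kA) = 0.1/(1.95×14.7) = 0.003489 K/W
R_perlite board = L/(kA) = 0.065/(0.0625×14.7) = 0.07075 K/W
R_outer film = 1/(h_o·A) = 1/(15.5×14.7) = 0.004389 K/W
R_total = 0.08977 K/W;  Q = ΔT/R_total = 881/0.08977 = 9814 W
T_interface = T_inner − Q·ΣR(inner→interface) = 910 − 9810×0.01464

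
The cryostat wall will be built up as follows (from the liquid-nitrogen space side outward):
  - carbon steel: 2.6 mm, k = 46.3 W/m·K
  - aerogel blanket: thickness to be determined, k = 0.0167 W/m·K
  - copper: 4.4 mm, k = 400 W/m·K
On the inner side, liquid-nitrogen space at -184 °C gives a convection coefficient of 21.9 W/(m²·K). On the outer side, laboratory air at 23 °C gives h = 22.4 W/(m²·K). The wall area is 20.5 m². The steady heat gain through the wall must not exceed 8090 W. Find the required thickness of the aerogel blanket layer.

L ≈ 7.25 mm

Using the resistance-network approach (series):
R_inner film = 1/(h_i·A) = 1/(21.9×20.5) = 0.002227 K/W
R_carbon steel = L/(kA) = 0.0026/(46.3×20.5) = 2.739×10^-6 K/W
R_copper = L/(kA) = 0.0044/(400×20.5) = 5.366×10^-7 K/W
R_outer film = 1/(h_o·A) = 1/(22.4×20.5) = 0.002178 K/W
Sum of the known resistances R_other = 0.004408 K/W
Required total resistance R_tot = ΔT/Q_allow = 207/8090 = 0.02559 K/W
R_aerogel blanket = R_tot − R_other = 0.02118 K/W
L = R·k·A = 0.02118×0.0167×20.5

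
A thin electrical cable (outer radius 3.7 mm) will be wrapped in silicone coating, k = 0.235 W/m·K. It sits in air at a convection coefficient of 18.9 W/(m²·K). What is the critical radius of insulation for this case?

r_cr ≈ 12.4 mm

For a cylinder r_cr = k/h = 0.235/18.9
r_cr = 12.4 mm; since the bare radius (3.7 mm) is below r_cr, adding a thin layer of insulation will *increase* heat loss.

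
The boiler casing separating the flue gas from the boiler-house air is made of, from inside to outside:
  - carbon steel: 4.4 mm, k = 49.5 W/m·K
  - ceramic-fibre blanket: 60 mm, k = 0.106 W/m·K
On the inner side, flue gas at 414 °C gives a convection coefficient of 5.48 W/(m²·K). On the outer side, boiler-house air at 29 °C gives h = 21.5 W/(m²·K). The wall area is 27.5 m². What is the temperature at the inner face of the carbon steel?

T ≈ 326 °C

Series thermal resistances:
R_inner film = 1/(h_i·A) = 1/(5.48×27.5) = 0.006636 K/W
R_carbon steel = L/(kA) = 0.0044/(49.5×27.5) = 3.232×10^-6 K/W
R_ceramic-fibre blanket = L/(kA) = 0.06/(0.106×27.5) = 0.02058 K/W
R_outer film = 1/(h_o·A) = 1/(21.5×27.5) = 0.001691 K/W
R_total = 0.02891 K/W;  Q = ΔT/R_total = 385/0.02891 = 13320 W
T_interface = T_inner − Q·ΣR(inner→interface) = 414 − 13300×0.006636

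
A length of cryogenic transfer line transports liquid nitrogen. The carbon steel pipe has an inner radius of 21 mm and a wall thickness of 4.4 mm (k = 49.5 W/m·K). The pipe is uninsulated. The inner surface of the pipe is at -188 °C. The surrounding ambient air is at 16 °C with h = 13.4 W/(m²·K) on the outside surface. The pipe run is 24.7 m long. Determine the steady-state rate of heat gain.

Treating each annulus and film as a series resistance:
R_carbon steel pipe wall = ln(25.4/21)/(2π×49.5×24.7) = 2.476×10^-5 K/W
R_outer film = 1/(h_o·2πr_oL) = 1/(13.4×2π×0.0254×24.7) = 0.01893 K/W
R_total = 0.01896 K/W
Q = ΔT/R_total = 204/0.01896

Q ≈ 10800 W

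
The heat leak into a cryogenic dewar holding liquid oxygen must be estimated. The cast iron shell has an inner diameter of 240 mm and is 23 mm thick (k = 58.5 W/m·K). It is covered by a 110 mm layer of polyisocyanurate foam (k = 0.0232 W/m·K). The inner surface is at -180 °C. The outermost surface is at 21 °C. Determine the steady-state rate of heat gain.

Q ≈ 19.3 W

Spherical conduction: R = (1/r_in − 1/r_out)/(4πk) per layer; series-sum.
R_cast iron shell = (1/0.12 − 1/0.143)/(4π×58.5) = 0.001823 K/W
R_polyisocyanurate foam = (1/0.143 − 1/0.253)/(4π×0.0232) = 10.43 K/W
R_total = 10.43 K/W
Q = ΔT/R_total = 201/10.43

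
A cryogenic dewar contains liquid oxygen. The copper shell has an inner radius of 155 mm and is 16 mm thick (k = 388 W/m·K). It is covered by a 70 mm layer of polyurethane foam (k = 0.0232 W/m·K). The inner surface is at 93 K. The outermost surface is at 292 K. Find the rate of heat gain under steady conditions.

Q ≈ 34.2 W

Spherical conduction: R = (1/r_in − 1/r_out)/(4πk) per layer; series-sum.
R_copper shell = (1/0.155 − 1/0.171)/(4π×388) = 1.238×10^-4 K/W
R_polyurethane foam = (1/0.171 − 1/0.241)/(4π×0.0232) = 5.826 K/W
R_total = 5.826 K/W
Q = ΔT/R_total = 199/5.826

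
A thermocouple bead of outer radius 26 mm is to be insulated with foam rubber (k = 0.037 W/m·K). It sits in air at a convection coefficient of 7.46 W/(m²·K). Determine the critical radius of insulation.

r_cr ≈ 9.92 mm

For a sphere r_cr = 2k/h = 2×0.037/7.46
r_cr = 9.92 mm; since the bare radius (26 mm) is above r_cr, any added insulation will reduce heat loss.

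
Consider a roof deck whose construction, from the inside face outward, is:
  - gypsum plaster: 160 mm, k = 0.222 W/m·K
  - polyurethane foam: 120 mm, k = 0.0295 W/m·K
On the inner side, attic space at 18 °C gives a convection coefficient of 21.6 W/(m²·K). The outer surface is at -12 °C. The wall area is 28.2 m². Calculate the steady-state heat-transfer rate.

Thermal resistances in series:
R_inner film = 1/(h_i·A) = 1/(21.6×28.2) = 0.001642 K/W
R_gypsum plaster = L/(kA) = 0.16/(0.222×28.2) = 0.02556 K/W
R_polyurethane foam = L/(kA) = 0.12/(0.0295×28.2) = 0.1442 K/W
R_total = 0.1714 K/W
Q = ΔT / R_total = 30 / 0.1714

Q ≈ 175 W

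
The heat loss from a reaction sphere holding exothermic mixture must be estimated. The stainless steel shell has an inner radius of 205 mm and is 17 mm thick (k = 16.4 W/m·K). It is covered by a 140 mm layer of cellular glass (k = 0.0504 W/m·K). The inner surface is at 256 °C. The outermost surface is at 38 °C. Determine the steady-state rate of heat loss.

Q ≈ 79.2 W

Spherical conduction: R = (1/r_in − 1/r_out)/(4πk) per layer; series-sum.
R_stainless steel shell = (1/0.205 − 1/0.222)/(4π×16.4) = 0.001813 K/W
R_cellular glass = (1/0.222 − 1/0.362)/(4π×0.0504) = 2.751 K/W
R_total = 2.752 K/W
Q = ΔT/R_total = 218/2.752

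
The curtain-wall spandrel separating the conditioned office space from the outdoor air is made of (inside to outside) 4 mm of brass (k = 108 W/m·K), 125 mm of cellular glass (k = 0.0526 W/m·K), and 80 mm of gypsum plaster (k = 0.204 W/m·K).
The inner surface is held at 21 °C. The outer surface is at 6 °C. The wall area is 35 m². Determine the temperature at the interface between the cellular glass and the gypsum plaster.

Using the resistance-network approach (series):
R_brass = L/(kA) = 0.004/(108×35) = 1.058×10^-6 K/W
R_cellular glass = L/(kA) = 0.125/(0.0526×35) = 0.0679 K/W
R_gypsum plaster = L/(kA) = 0.08/(0.204×35) = 0.0112 K/W
R_total = 0.0791 K/W;  Q = ΔT/R_total = 15/0.0791 = 189.6 W
T_interface = T_inner − Q·ΣR(inner→interface) = 21 − 190×0.0679

T ≈ 8.12 °C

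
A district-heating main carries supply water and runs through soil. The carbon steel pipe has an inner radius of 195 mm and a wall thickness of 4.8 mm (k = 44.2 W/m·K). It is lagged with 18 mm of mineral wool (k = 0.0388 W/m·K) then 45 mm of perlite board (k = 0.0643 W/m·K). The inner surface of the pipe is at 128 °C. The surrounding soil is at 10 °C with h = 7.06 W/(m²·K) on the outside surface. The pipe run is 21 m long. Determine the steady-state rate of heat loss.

Cylindrical conduction, so R = ln(r₂/r₁)/(2πkL) per layer, in series:
R_carbon steel pipe wall = ln(199.8/195)/(2π×44.2×21) = 4.17×10^-6 K/W
R_mineral wool = ln(217.8/199.8)/(2π×0.0388×21) = 0.01685 K/W
R_perlite board = ln(262.8/217.8)/(2π×0.0643×21) = 0.02214 K/W
R_outer film = 1/(h_o·2πr_oL) = 1/(7.06×2π×0.2628×21) = 0.004085 K/W
R_total = 0.04308 K/W
Q = ΔT/R_total = 118/0.04308

Q ≈ 2740 W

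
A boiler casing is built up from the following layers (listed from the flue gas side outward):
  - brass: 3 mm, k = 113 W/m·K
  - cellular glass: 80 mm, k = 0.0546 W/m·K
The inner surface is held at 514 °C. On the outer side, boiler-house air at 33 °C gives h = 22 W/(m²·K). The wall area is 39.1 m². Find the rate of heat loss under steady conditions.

Q ≈ 12400 W

Using the resistance-network approach (series):
R_brass = L/(kA) = 0.003/(113×39.1) = 6.79×10^-7 K/W
R_cellular glass = L/(kA) = 0.08/(0.0546×39.1) = 0.03747 K/W
R_outer film = 1/(h_o·A) = 1/(22×39.1) = 0.001163 K/W
R_total = 0.03864 K/W
Q = ΔT / R_total = 481 / 0.03864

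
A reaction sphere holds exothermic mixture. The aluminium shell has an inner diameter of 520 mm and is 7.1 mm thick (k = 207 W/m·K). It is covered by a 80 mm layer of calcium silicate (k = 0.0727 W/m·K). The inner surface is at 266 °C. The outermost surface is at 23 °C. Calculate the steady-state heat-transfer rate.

For a spherical shell R = (1/r₁ − 1/r₂)/(4πk); film R = 1/(h·4πr²). In series:
R_aluminium shell = (1/0.26 − 1/0.2671)/(4π×207) = 3.93×10^-5 K/W
R_calcium silicate = (1/0.2671 − 1/0.3471)/(4π×0.0727) = 0.9445 K/W
R_total = 0.9446 K/W
Q = ΔT/R_total = 243/0.9446

Q ≈ 257 W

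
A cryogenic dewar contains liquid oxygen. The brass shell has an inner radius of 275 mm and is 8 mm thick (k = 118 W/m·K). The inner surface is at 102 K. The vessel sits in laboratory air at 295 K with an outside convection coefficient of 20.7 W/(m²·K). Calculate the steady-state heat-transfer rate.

Spherical conduction: R = (1/r_in − 1/r_out)/(4πk) per layer; series-sum.
R_brass shell = (1/0.275 − 1/0.283)/(4π×118) = 6.932×10^-5 K/W
R_outer film = 1/(h·4πr_o²) = 1/(20.7×4π×0.283²) = 0.048 K/W
R_total = 0.04807 K/W
Q = ΔT/R_total = 193/0.04807

Q ≈ 4010 W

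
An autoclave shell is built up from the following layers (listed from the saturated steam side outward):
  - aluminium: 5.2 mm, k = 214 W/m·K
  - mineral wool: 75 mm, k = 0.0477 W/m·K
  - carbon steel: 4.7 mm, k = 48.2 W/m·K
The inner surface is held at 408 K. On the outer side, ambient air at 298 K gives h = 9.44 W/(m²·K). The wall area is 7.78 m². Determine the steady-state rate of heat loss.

Q ≈ 510 W

Thermal resistances in series:
R_aluminium = L/(kA) = 0.0052/(214×7.78) = 3.123×10^-6 K/W
R_mineral wool = L/(kA) = 0.075/(0.0477×7.78) = 0.2021 K/W
R_carbon steel = L/(kA) = 0.0047/(48.2×7.78) = 1.253×10^-5 K/W
R_outer film = 1/(h_o·A) = 1/(9.44×7.78) = 0.01362 K/W
R_total = 0.2157 K/W
Q = ΔT / R_total = 110 / 0.2157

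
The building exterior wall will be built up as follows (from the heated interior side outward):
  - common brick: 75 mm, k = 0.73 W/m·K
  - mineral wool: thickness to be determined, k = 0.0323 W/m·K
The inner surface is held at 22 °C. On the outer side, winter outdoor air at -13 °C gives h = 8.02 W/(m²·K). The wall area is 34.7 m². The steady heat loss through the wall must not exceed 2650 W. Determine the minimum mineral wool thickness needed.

Thermal resistances in series:
R_common brick = L/(kA) = 0.075/(0.73×34.7) = 0.002961 K/W
R_outer film = 1/(h_o·A) = 1/(8.02×34.7) = 0.003593 K/W
Sum of the known resistances R_other = 0.006554 K/W
Required total resistance R_tot = ΔT/Q_allow = 35/2650 = 0.01321 K/W
R_mineral wool = R_tot − R_other = 0.006653 K/W
L = R·k·A = 0.006653×0.0323×34.7

L ≈ 7.46 mm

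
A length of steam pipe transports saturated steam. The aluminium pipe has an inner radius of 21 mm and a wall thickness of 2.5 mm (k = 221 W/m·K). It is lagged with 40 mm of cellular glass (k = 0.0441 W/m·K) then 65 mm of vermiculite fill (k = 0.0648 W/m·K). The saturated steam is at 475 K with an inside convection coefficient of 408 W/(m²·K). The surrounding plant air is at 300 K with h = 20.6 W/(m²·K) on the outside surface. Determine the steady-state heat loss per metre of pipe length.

q′ ≈ 32.4 W/m

For a radial system each layer contributes R = ln(r_out/r_in)/(2πkL); films add R = 1/(hA).
R_inner film = 1/(h_i·2πr₁L) = 1/(408×2π×0.021×1) = 0.01858 K/W
R_aluminium pipe wall = ln(23.5/21)/(2π×221×1) = 8.1×10^-5 K/W
R_cellular glass = ln(63.5/23.5)/(2π×0.0441×1) = 3.587 K/W
R_vermiculite fill = ln(128.5/63.5)/(2π×0.0648×1) = 1.731 K/W
R_outer film = 1/(h_o·2πr_oL) = 1/(20.6×2π×0.1285×1) = 0.06012 K/W
R_total = 5.397 K/W
Q = ΔT/R_total = 175/5.397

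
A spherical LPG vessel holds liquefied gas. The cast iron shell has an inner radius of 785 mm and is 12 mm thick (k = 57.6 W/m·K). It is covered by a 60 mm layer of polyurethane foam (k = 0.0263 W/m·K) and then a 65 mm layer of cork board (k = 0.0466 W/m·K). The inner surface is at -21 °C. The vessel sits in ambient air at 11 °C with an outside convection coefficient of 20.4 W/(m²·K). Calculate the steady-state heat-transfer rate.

Q ≈ 77.9 W

For a spherical shell R = (1/r₁ − 1/r₂)/(4πk); film R = 1/(h·4πr²). In series:
R_cast iron shell = (1/0.785 − 1/0.797)/(4π×57.6) = 2.65×10^-5 K/W
R_polyurethane foam = (1/0.797 − 1/0.857)/(4π×0.0263) = 0.2658 K/W
R_cork board = (1/0.857 − 1/0.922)/(4π×0.0466) = 0.1405 K/W
R_outer film = 1/(h·4πr_o²) = 1/(20.4×4π×0.922²) = 0.004589 K/W
R_total = 0.4109 K/W
Q = ΔT/R_total = 32/0.4109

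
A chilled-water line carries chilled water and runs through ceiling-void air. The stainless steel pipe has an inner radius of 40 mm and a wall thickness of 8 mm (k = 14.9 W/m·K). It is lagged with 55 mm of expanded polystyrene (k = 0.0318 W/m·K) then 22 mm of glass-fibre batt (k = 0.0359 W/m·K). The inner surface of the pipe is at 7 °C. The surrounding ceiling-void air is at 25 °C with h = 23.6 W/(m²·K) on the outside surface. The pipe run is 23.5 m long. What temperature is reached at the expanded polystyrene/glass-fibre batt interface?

T ≈ 21.5 °C

Treating each annulus and film as a series resistance:
R_stainless steel pipe wall = ln(48/40)/(2π×14.9×23.5) = 8.287×10^-5 K/W
R_expanded polystyrene = ln(103/48)/(2π×0.0318×23.5) = 0.1626 K/W
R_glass-fibre batt = ln(125/103)/(2π×0.0359×23.5) = 0.03652 K/W
R_outer film = 1/(h_o·2πr_oL) = 1/(23.6×2π×0.125×23.5) = 0.002296 K/W
R_total = 0.2015 K/W
Q = ΔT/R_total = 18/0.2015
Q = 89.3 W
T_interface = T_inner + Q·ΣR(inner→interface) = 7 + 89.3×0.1627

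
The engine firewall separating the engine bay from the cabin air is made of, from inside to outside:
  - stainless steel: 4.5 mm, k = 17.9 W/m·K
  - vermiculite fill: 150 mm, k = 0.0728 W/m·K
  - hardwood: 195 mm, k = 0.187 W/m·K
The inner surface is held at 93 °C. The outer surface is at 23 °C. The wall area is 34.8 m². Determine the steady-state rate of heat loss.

Q ≈ 785 W

Series thermal resistances:
R_stainless steel = L/(kA) = 0.0045/(17.9×34.8) = 7.224×10^-6 K/W
R_vermiculite fill = L/(kA) = 0.15/(0.0728×34.8) = 0.05921 K/W
R_hardwood = L/(kA) = 0.195/(0.187×34.8) = 0.02996 K/W
R_total = 0.08918 K/W
Q = ΔT / R_total = 70 / 0.08918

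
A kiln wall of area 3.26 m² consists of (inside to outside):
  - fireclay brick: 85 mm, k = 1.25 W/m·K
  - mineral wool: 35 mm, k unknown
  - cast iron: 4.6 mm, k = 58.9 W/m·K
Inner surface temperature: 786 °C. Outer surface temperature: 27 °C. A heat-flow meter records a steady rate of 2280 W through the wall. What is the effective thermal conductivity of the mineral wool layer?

k ≈ 0.0344 W/(m·K)

Treating each layer as a thermal resistance in series:
R_fireclay brick = L/(kA) = 0.085/(1.25×3.26) = 0.02086 K/W
R_cast iron = L/(kA) = 0.0046/(58.9×3.26) = 2.396×10^-5 K/W
Sum of known resistances R_other = 0.02088 K/W
Total R = ΔT/Q = 759/2280 = 0.3329 K/W
R_mineral wool = R_total − R_other = 0.312 K/W
k = L/(R·A) = 0.035/(0.312×3.26)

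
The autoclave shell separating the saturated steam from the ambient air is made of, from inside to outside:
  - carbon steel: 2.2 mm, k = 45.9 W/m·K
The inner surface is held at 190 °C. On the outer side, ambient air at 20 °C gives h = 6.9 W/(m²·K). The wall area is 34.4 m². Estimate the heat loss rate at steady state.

Thermal resistances in series:
R_carbon steel = L/(kA) = 0.0022/(45.9×34.4) = 1.393×10^-6 K/W
R_outer film = 1/(h_o·A) = 1/(6.9×34.4) = 0.004213 K/W
R_total = 0.004214 K/W
Q = ΔT / R_total = 170 / 0.004214

Q ≈ 40300 W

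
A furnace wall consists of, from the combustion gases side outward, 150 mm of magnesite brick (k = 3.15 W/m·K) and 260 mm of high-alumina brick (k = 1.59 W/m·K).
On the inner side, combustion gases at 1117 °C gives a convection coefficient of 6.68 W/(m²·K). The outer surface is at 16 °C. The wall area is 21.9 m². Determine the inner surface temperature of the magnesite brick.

T ≈ 660 °C

Treating each layer as a thermal resistance in series:
R_inner film = 1/(h_i·A) = 1/(6.68×21.9) = 0.006836 K/W
R_magnesite brick = L/(kA) = 0.15/(3.15×21.9) = 0.002174 K/W
R_high-alumina brick = L/(kA) = 0.26/(1.59×21.9) = 0.007467 K/W
R_total = 0.01648 K/W;  Q = ΔT/R_total = 1101/0.01648 = 66820 W
T_interface = T_inner − Q·ΣR(inner→interface) = 1117 − 66800×0.006836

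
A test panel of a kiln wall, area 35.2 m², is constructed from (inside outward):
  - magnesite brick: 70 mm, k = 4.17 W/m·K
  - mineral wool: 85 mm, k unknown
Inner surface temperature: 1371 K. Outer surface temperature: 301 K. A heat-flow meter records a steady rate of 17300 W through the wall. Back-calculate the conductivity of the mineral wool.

Thermal resistances in series:
R_magnesite brick = L/(kA) = 0.07/(4.17×35.2) = 4.769×10^-4 K/W
Sum of known resistances R_other = 4.769×10^-4 K/W
Total R = ΔT/Q = 1070/17300 = 0.06185 K/W
R_mineral wool = R_total − R_other = 0.06137 K/W
k = L/(R·A) = 0.085/(0.06137×35.2)

k ≈ 0.0393 W/(m·K)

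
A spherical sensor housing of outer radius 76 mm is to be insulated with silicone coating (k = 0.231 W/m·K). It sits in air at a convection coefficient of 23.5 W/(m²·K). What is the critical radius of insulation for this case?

For a sphere r_cr = 2k/h = 2×0.231/23.5
r_cr = 19.7 mm; since the bare radius (76 mm) is above r_cr, any added insulation will reduce heat loss.

r_cr ≈ 19.7 mm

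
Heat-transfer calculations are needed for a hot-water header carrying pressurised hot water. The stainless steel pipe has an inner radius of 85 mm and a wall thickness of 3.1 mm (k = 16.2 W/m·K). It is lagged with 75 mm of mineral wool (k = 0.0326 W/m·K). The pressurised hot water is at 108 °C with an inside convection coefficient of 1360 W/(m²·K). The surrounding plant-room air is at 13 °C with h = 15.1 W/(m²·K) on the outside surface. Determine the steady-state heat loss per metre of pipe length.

Cylindrical conduction, so R = ln(r₂/r₁)/(2πkL) per layer, in series:
R_inner film = 1/(h_i·2πr₁L) = 1/(1360×2π×0.085×1) = 0.001377 K/W
R_stainless steel pipe wall = ln(88.1/85)/(2π×16.2×1) = 3.519×10^-4 K/W
R_mineral wool = ln(163.1/88.1)/(2π×0.0326×1) = 3.007 K/W
R_outer film = 1/(h_o·2πr_oL) = 1/(15.1×2π×0.1631×1) = 0.06462 K/W
R_total = 3.073 K/W
Q = ΔT/R_total = 95/3.073

q′ ≈ 30.9 W/m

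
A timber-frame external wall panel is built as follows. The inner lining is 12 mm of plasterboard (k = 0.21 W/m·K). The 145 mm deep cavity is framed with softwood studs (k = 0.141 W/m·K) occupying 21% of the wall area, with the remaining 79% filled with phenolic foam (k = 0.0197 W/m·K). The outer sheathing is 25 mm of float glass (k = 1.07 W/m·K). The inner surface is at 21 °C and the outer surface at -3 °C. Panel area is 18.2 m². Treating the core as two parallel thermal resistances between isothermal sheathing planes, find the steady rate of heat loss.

Sheathing layers in series; stud and cavity paths in parallel between them.
R_inner = 0.012/(0.21×18.2) = 0.00314 K/W
R_stud  = 0.145/(0.141×0.21×18.2) = 0.2691 K/W
R_cav   = 0.145/(0.0197×0.79×18.2) = 0.5119 K/W
1/R_core = 1/R_stud + 1/R_cav → R_core = 0.1764 K/W
R_outer = 0.025/(1.07×18.2) = 0.001284 K/W
R_total = 0.1808 K/W
Q = ΔT/R_total = 24/0.1808

Q ≈ 133 W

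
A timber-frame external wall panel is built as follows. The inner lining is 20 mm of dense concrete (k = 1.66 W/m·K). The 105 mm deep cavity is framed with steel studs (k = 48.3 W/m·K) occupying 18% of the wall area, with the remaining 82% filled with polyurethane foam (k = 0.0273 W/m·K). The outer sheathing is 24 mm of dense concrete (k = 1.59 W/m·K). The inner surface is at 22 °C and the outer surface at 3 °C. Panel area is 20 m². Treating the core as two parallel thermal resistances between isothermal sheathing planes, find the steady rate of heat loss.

Sheathing layers in series; stud and cavity paths in parallel between them.
R_inner = 0.02/(1.66×20) = 6.024×10^-4 K/W
R_stud  = 0.105/(48.3×0.18×20) = 6.039×10^-4 K/W
R_cav   = 0.105/(0.0273×0.82×20) = 0.2345 K/W
1/R_core = 1/R_stud + 1/R_cav → R_core = 6.023×10^-4 K/W
R_outer = 0.024/(1.59×20) = 7.547×10^-4 K/W
R_total = 0.001959 K/W
Q = ΔT/R_total = 19/0.001959

Q ≈ 9700 W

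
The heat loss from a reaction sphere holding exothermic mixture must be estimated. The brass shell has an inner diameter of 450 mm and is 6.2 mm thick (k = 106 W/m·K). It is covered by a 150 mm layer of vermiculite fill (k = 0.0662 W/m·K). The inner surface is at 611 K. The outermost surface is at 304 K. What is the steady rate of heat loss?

Q ≈ 150 W

Each spherical layer contributes R = (1/r_i − 1/r_o)/(4πk):
R_brass shell = (1/0.225 − 1/0.2312)/(4π×106) = 8.948×10^-5 K/W
R_vermiculite fill = (1/0.2312 − 1/0.3812)/(4π×0.0662) = 2.046 K/W
R_total = 2.046 K/W
Q = ΔT/R_total = 307/2.046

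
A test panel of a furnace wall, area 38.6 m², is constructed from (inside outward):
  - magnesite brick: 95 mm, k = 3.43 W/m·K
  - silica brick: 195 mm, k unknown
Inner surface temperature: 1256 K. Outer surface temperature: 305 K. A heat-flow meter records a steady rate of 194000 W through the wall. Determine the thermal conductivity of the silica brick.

Treating each layer as a thermal resistance in series:
R_magnesite brick = L/(kA) = 0.095/(3.43×38.6) = 7.175×10^-4 K/W
Sum of known resistances R_other = 7.175×10^-4 K/W
Total R = ΔT/Q = 951/194000 = 0.004902 K/W
R_silica brick = R_total − R_other = 0.004185 K/W
k = L/(R·A) = 0.195/(0.004185×38.6)

k ≈ 1.21 W/(m·K)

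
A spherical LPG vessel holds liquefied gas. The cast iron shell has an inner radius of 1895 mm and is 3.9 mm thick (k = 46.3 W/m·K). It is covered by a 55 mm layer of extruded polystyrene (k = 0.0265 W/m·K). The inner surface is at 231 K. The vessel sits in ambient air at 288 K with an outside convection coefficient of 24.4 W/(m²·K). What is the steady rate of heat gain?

Q ≈ 1260 W

Spherical conduction: R = (1/r_in − 1/r_out)/(4πk) per layer; series-sum.
R_cast iron shell = (1/1.895 − 1/1.8989)/(4π×46.3) = 1.863×10^-6 K/W
R_extruded polystyrene = (1/1.8989 − 1/1.9539)/(4π×0.0265) = 0.04451 K/W
R_outer film = 1/(h·4πr_o²) = 1/(24.4×4π×1.9539²) = 8.543×10^-4 K/W
R_total = 0.04537 K/W
Q = ΔT/R_total = 57/0.04537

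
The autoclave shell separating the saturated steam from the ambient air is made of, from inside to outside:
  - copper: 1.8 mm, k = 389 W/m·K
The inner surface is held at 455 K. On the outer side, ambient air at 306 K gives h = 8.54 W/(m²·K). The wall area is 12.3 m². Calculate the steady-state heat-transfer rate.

Q ≈ 15700 W

Thermal resistances in series:
R_copper = L/(kA) = 0.0018/(389×12.3) = 3.762×10^-7 K/W
R_outer film = 1/(h_o·A) = 1/(8.54×12.3) = 0.00952 K/W
R_total = 0.00952 K/W
Q = ΔT / R_total = 149 / 0.00952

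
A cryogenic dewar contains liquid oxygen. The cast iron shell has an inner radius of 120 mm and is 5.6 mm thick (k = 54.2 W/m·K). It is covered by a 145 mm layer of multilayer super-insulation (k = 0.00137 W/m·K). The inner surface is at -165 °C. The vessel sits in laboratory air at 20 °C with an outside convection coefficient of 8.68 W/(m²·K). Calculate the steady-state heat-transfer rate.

Spherical conduction: R = (1/r_in − 1/r_out)/(4πk) per layer; series-sum.
R_cast iron shell = (1/0.12 − 1/0.1256)/(4π×54.2) = 5.455×10^-4 K/W
R_multilayer super-insulation = (1/0.1256 − 1/0.2706)/(4π×0.00137) = 247.8 K/W
R_outer film = 1/(h·4πr_o²) = 1/(8.68×4π×0.2706²) = 0.1252 K/W
R_total = 247.9 K/W
Q = ΔT/R_total = 185/247.9

Q ≈ 0.746 W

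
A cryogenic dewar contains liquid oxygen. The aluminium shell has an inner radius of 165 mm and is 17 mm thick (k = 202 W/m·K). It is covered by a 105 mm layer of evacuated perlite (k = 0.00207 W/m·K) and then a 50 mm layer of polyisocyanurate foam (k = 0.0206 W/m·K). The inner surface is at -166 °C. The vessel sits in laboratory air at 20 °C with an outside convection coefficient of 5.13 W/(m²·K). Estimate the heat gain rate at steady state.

For a spherical shell R = (1/r₁ − 1/r₂)/(4πk); film R = 1/(h·4πr²). In series:
R_aluminium shell = (1/0.165 − 1/0.182)/(4π×202) = 2.23×10^-4 K/W
R_evacuated perlite = (1/0.182 − 1/0.287)/(4π×0.00207) = 77.28 K/W
R_polyisocyanurate foam = (1/0.287 − 1/0.337)/(4π×0.0206) = 1.997 K/W
R_outer film = 1/(h·4πr_o²) = 1/(5.13×4π×0.337²) = 0.1366 K/W
R_total = 79.41 K/W
Q = ΔT/R_total = 186/79.41

Q ≈ 2.34 W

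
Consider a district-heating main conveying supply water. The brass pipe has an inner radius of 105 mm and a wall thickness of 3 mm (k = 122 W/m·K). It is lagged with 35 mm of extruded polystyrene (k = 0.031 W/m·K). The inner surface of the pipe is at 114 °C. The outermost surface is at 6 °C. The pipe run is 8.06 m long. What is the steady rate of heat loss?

Treating each annulus and film as a series resistance:
R_brass pipe wall = ln(108/105)/(2π×122×8.06) = 4.56×10^-6 K/W
R_extruded polystyrene = ln(143/108)/(2π×0.031×8.06) = 0.1788 K/W
R_total = 0.1788 K/W
Q = ΔT/R_total = 108/0.1788

Q ≈ 604 W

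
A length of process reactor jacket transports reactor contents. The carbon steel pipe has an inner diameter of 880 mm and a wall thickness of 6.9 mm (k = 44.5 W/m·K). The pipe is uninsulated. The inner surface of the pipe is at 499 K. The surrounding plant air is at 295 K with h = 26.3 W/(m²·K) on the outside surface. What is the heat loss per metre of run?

For a radial system each layer contributes R = ln(r_out/r_in)/(2πkL); films add R = 1/(hA).
R_carbon steel pipe wall = ln(446.9/440)/(2π×44.5×1) = 5.565×10^-5 K/W
R_outer film = 1/(h_o·2πr_oL) = 1/(26.3×2π×0.4469×1) = 0.01354 K/W
R_total = 0.0136 K/W
Q = ΔT/R_total = 204/0.0136

q′ ≈ 15000 W/m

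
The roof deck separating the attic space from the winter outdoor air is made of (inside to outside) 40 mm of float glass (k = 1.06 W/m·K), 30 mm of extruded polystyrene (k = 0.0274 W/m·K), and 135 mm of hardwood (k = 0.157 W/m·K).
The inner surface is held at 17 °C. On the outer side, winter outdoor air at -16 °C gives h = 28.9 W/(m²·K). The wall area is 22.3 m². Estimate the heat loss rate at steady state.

Using the resistance-network approach (series):
R_float glass = L/(kA) = 0.04/(1.06×22.3) = 0.001692 K/W
R_extruded polystyrene = L/(kA) = 0.03/(0.0274×22.3) = 0.0491 K/W
R_hardwood = L/(kA) = 0.135/(0.157×22.3) = 0.03856 K/W
R_outer film = 1/(h_o·A) = 1/(28.9×22.3) = 0.001552 K/W
R_total = 0.0909 K/W
Q = ΔT / R_total = 33 / 0.0909

Q ≈ 363 W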